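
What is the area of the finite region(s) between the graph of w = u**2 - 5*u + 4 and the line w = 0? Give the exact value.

9/2

The curve meets the u-axis where u**2 - 5*u + 4 = 0, i.e. (u - 4)*(u - 1) = 0, at u = 1, 4.
On [1, 4] the curve lies below the axis; ∫[1,4] (u**2 - 5*u + 4) du = -9/2, giving area 9/2.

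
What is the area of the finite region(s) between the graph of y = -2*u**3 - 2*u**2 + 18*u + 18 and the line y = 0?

The curve meets the u-axis where -2*u**3 - 2*u**2 + 18*u + 18 = 0, i.e. -2*(u - 3)*(u + 1)*(u + 3) = 0, at u = -3, -1, 3.
On [-3, -1] the curve lies below the axis; ∫[-3,-1] (-2*u**3 - 2*u**2 + 18*u + 18) du = -40/3, giving area 40/3.
On [-1, 3] the curve lies above the axis; ∫[-1,3] (-2*u**3 - 2*u**2 + 18*u + 18) du = 256/3, giving area 256/3.
Total area = 40/3 + 256/3 = 296/3.

296/3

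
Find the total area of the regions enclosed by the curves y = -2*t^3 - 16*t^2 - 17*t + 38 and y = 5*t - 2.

443/3

Set the curves equal: -2*t^3 - 16*t^2 - 17*t + 38 = 5*t - 2, so -2*t^3 - 16*t^2 - 22*t + 40 = 0, which factors as -2*(t - 1)*(t + 4)*(t + 5) = 0. The curves meet at t = -5, -4, 1.
On [-5, -4], y = 5*t - 2 is on top; that piece has area ∫[-5,-4] (-(-2*t^3 - 16*t^2 - 22*t + 40)) dt = 11/6.
On [-4, 1], y = -2*t^3 - 16*t^2 - 17*t + 38 is on top; that piece has area ∫[-4,1] (-2*t^3 - 16*t^2 - 22*t + 40) dt = 875/6.
Total enclosed area = 11/6 + 875/6 = 443/3.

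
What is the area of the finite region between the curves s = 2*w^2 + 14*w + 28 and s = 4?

1/3

Both boundary curves give s as a function of w, so integrate with respect to w. Setting them equal: 2*w^2 + 14*w + 24 = 0, i.e. 2*(w + 3)*(w + 4) = 0, so they meet at w = -4, -3.
For w in [-4, -3], s = 2*w^2 + 14*w + 28 is on the left; area = ∫[-4,-3] (-(2*w^2 + 14*w + 24)) dw = 1/3.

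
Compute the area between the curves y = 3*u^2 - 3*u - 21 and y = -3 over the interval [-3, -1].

15

The difference (3*u^2 - 3*u - 21) - (-3) = 3*u^2 - 3*u - 18 changes sign at u = -2 inside [-3, -1], so split the integral there.
∫[-3,-2] (3*u^2 - 3*u - 18) du = 17/2.
∫[-2,-1] (3*u^2 - 3*u - 18) du = -13/2; the area of that piece is 13/2.
Total area = 17/2 + 13/2 = 15.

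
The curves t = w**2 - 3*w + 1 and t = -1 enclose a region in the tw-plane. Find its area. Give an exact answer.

1/6

Both boundary curves give t as a function of w, so integrate with respect to w. Setting them equal: w**2 - 3*w + 2 = 0, i.e. (w - 2)*(w - 1) = 0, so they meet at w = 1, 2.
For w in [1, 2], t = w**2 - 3*w + 1 is on the left; area = ∫[1,2] (-(w**2 - 3*w + 2)) dw = 1/6.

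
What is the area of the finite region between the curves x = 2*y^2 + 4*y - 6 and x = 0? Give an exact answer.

64/3

Both boundary curves give x as a function of y, so integrate with respect to y. Setting them equal: 2*y^2 + 4*y - 6 = 0, i.e. 2*(y - 1)*(y + 3) = 0, so they meet at y = -3, 1.
For y in [-3, 1], x = 2*y^2 + 4*y - 6 is on the left; area = ∫[-3,1] (-(2*y^2 + 4*y - 6)) dy = 64/3.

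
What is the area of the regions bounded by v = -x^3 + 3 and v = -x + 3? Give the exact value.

Set the curves equal: -x^3 + 3 = -x + 3, so -x^3 + x = 0, which factors as -x*(x - 1)*(x + 1) = 0. The curves meet at x = -1, 0, 1.
On [-1, 0], v = -x + 3 is on top; that piece has area ∫[-1,0] (-(-x^3 + x)) dx = 1/4.
On [0, 1], v = -x^3 + 3 is on top; that piece has area ∫[0,1] (-x^3 + x) dx = 1/4.
Total enclosed area = 1/4 + 1/4 = 1/2.

1/2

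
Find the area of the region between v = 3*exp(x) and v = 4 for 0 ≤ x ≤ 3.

-17 - 8*log(3) + 16*log(2) + 3*exp(3)

The difference (3*exp(x)) - (4) = 3*exp(x) - 4 changes sign at x = log(4/3) inside [0, 3], so split the integral there.
∫[0,log(4/3)] (3*exp(x) - 4) dx = log(81/256) + 1; the area of that piece is -1 + log(256/81).
∫[log(4/3),3] (3*exp(x) - 4) dx = -16 - 4*log(3) + 8*log(2) + 3*exp(3).
Total area = (-1 + log(256/81)) + (-16 - 4*log(3) + 8*log(2) + 3*exp(3)) = -17 - 8*log(3) + 16*log(2) + 3*exp(3).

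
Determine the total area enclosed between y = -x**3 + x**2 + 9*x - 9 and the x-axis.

148/3

The curve meets the x-axis where -x**3 + x**2 + 9*x - 9 = 0, i.e. -(x - 3)*(x - 1)*(x + 3) = 0, at x = -3, 1, 3.
On [-3, 1] the curve lies below the axis; ∫[-3,1] (-x**3 + x**2 + 9*x - 9) dx = -128/3, giving area 128/3.
On [1, 3] the curve lies above the axis; ∫[1,3] (-x**3 + x**2 + 9*x - 9) dx = 20/3, giving area 20/3.
Total area = 128/3 + 20/3 = 148/3.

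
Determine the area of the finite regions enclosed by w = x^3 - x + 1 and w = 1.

Set the curves equal: x^3 - x + 1 = 1, so x^3 - x = 0, which factors as x*(x - 1)*(x + 1) = 0. The curves meet at x = -1, 0, 1.
On [-1, 0], w = x^3 - x + 1 is on top; that piece has area ∫[-1,0] (x^3 - x) dx = 1/4.
On [0, 1], w = 1 is on top; that piece has area ∫[0,1] (-(x^3 - x)) dx = 1/4.
Total enclosed area = 1/4 + 1/4 = 1/2.

1/2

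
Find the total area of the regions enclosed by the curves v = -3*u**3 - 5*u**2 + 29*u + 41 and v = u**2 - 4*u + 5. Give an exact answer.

937/4

Set the curves equal: -3*u**3 - 5*u**2 + 29*u + 41 = u**2 - 4*u + 5, so -3*u**3 - 6*u**2 + 33*u + 36 = 0, which factors as -3*(u - 3)*(u + 1)*(u + 4) = 0. The curves meet at u = -4, -1, 3.
On [-4, -1], v = u**2 - 4*u + 5 is on top; that piece has area ∫[-4,-1] (-(-3*u**3 - 6*u**2 + 33*u + 36)) du = 297/4.
On [-1, 3], v = -3*u**3 - 5*u**2 + 29*u + 41 is on top; that piece has area ∫[-1,3] (-3*u**3 - 6*u**2 + 33*u + 36) du = 160.
Total enclosed area = 297/4 + 160 = 937/4.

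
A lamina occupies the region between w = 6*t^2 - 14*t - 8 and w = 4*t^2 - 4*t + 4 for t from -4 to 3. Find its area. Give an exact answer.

The difference (6*t^2 - 14*t - 8) - (4*t^2 - 4*t + 4) = 2*t^2 - 10*t - 12 changes sign at t = -1 inside [-4, 3], so split the integral there.
∫[-4,-1] (2*t^2 - 10*t - 12) dt = 81.
∫[-1,3] (2*t^2 - 10*t - 12) dt = -208/3; the area of that piece is 208/3.
Total area = 81 + 208/3 = 451/3.

451/3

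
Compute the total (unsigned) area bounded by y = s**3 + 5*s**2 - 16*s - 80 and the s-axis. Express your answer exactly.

The curve meets the s-axis where s**3 + 5*s**2 - 16*s - 80 = 0, i.e. (s - 4)*(s + 4)*(s + 5) = 0, at s = -5, -4, 4.
On [-5, -4] the curve lies above the axis; ∫[-5,-4] (s**3 + 5*s**2 - 16*s - 80) ds = 17/12, giving area 17/12.
On [-4, 4] the curve lies below the axis; ∫[-4,4] (s**3 + 5*s**2 - 16*s - 80) ds = -1280/3, giving area 1280/3.
Total area = 17/12 + 1280/3 = 5137/12.

5137/12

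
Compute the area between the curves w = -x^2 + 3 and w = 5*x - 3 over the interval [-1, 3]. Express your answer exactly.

The difference (-x^2 + 3) - (5*x - 3) = -x^2 - 5*x + 6 changes sign at x = 1 inside [-1, 3], so split the integral there.
∫[-1,1] (-x^2 - 5*x + 6) dx = 34/3.
∫[1,3] (-x^2 - 5*x + 6) dx = -50/3; the area of that piece is 50/3.
Total area = 34/3 + 50/3 = 28.

28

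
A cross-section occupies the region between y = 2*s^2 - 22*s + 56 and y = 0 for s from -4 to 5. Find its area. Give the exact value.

1607/3

The difference (2*s^2 - 22*s + 56) - (0) = 2*s^2 - 22*s + 56 changes sign at s = 4 inside [-4, 5], so split the integral there.
∫[-4,4] (2*s^2 - 22*s + 56) ds = 1600/3.
∫[4,5] (2*s^2 - 22*s + 56) ds = -7/3; the area of that piece is 7/3.
Total area = 1600/3 + 7/3 = 1607/3.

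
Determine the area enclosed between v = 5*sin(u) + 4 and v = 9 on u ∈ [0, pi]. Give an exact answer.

-10 + 5*pi

On [0, pi], (5*sin(u) + 4) - (9) = 5*sin(u) - 5 is ≤ 0 throughout, so the area is a single integral of |5*sin(u) - 5|.
∫[0,pi] (5*sin(u) - 5) du = 10 - 5*pi; the area of that piece is -10 + 5*pi.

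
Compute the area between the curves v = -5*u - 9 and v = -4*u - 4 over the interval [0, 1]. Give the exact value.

On [0, 1], (-5*u - 9) - (-4*u - 4) = -u - 5 is ≤ 0 throughout, so the area is a single integral of |-u - 5|.
∫[0,1] (-u - 5) du = -11/2; the area of that piece is 11/2.

11/2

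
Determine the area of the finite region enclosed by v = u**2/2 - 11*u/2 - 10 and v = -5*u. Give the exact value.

Set the curves equal: u**2/2 - 11*u/2 - 10 = -5*u, so u**2/2 - u/2 - 10 = 0, which factors as (u - 5)*(u + 4)/2 = 0. The curves meet at u = -4, 5.
On [-4, 5], v = -5*u is on top; that piece has area ∫[-4,5] (-(u**2/2 - u/2 - 10)) du = 243/4.

243/4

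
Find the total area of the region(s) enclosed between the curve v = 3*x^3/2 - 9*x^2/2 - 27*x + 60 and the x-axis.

The curve meets the x-axis where 3*x^3/2 - 9*x^2/2 - 27*x + 60 = 0, i.e. 3*(x - 5)*(x - 2)*(x + 4)/2 = 0, at x = -4, 2, 5.
On [-4, 2] the curve lies above the axis; ∫[-4,2] (3*x^3/2 - 9*x^2/2 - 27*x + 60) dx = 324, giving area 324.
On [2, 5] the curve lies below the axis; ∫[2,5] (3*x^3/2 - 9*x^2/2 - 27*x + 60) dx = -405/8, giving area 405/8.
Total area = 324 + 405/8 = 2997/8.

2997/8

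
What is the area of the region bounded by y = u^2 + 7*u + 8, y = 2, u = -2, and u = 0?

The difference (u^2 + 7*u + 8) - (2) = u^2 + 7*u + 6 changes sign at u = -1 inside [-2, 0], so split the integral there.
∫[-2,-1] (u^2 + 7*u + 6) du = -13/6; the area of that piece is 13/6.
∫[-1,0] (u^2 + 7*u + 6) du = 17/6.
Total area = 13/6 + 17/6 = 5.

5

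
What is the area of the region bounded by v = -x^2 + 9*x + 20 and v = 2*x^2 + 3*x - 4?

108

Set the curves equal: -x^2 + 9*x + 20 = 2*x^2 + 3*x - 4, so -3*x^2 + 6*x + 24 = 0, which factors as -3*(x - 4)*(x + 2) = 0. The curves meet at x = -2, 4.
On [-2, 4], v = -x^2 + 9*x + 20 is on top; that piece has area ∫[-2,4] (-3*x^2 + 6*x + 24) dx = 108.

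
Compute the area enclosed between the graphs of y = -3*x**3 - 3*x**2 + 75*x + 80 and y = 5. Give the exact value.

Set the curves equal: -3*x**3 - 3*x**2 + 75*x + 80 = 5, so -3*x**3 - 3*x**2 + 75*x + 75 = 0, which factors as -3*(x - 5)*(x + 1)*(x + 5) = 0. The curves meet at x = -5, -1, 5.
On [-5, -1], y = 5 is on top; that piece has area ∫[-5,-1] (-(-3*x**3 - 3*x**2 + 75*x + 75)) dx = 256.
On [-1, 5], y = -3*x**3 - 3*x**2 + 75*x + 80 is on top; that piece has area ∫[-1,5] (-3*x**3 - 3*x**2 + 75*x + 75) dx = 756.
Total enclosed area = 256 + 756 = 1012.

1012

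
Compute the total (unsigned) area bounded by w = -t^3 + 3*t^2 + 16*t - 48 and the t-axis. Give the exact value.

The curve meets the t-axis where -t^3 + 3*t^2 + 16*t - 48 = 0, i.e. -(t - 4)*(t - 3)*(t + 4) = 0, at t = -4, 3, 4.
On [-4, 3] the curve lies below the axis; ∫[-4,3] (-t^3 + 3*t^2 + 16*t - 48) dt = -1029/4, giving area 1029/4.
On [3, 4] the curve lies above the axis; ∫[3,4] (-t^3 + 3*t^2 + 16*t - 48) dt = 5/4, giving area 5/4.
Total area = 1029/4 + 5/4 = 517/2.

517/2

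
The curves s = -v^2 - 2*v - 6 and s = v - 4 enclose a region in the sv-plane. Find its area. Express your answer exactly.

Both boundary curves give s as a function of v, so integrate with respect to v. Setting them equal: -v^2 - 3*v - 2 = 0, i.e. -(v + 1)*(v + 2) = 0, so they meet at v = -2, -1.
For v in [-2, -1], s = -v^2 - 2*v - 6 is on the right; area = ∫[-2,-1] (-v^2 - 3*v - 2) dv = 1/6.

1/6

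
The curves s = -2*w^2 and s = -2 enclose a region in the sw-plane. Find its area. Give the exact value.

8/3

Both boundary curves give s as a function of w, so integrate with respect to w. Setting them equal: -2*w^2 + 2 = 0, i.e. -2*(w - 1)*(w + 1) = 0, so they meet at w = -1, 1.
For w in [-1, 1], s = -2*w^2 is on the right; area = ∫[-1,1] (-2*w^2 + 2) dw = 8/3.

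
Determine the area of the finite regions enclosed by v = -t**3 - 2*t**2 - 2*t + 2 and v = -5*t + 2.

71/6

Set the curves equal: -t**3 - 2*t**2 - 2*t + 2 = -5*t + 2, so -t**3 - 2*t**2 + 3*t = 0, which factors as -t*(t - 1)*(t + 3) = 0. The curves meet at t = -3, 0, 1.
On [-3, 0], v = -5*t + 2 is on top; that piece has area ∫[-3,0] (-(-t**3 - 2*t**2 + 3*t)) dt = 45/4.
On [0, 1], v = -t**3 - 2*t**2 - 2*t + 2 is on top; that piece has area ∫[0,1] (-t**3 - 2*t**2 + 3*t) dt = 7/12.
Total enclosed area = 45/4 + 7/12 = 71/6.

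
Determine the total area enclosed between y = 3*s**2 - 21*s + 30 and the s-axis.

The curve meets the s-axis where 3*s**2 - 21*s + 30 = 0, i.e. 3*(s - 5)*(s - 2) = 0, at s = 2, 5.
On [2, 5] the curve lies below the axis; ∫[2,5] (3*s**2 - 21*s + 30) ds = -27/2, giving area 27/2.

27/2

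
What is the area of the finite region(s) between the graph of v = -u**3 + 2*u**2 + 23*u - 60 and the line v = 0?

The curve meets the u-axis where -u**3 + 2*u**2 + 23*u - 60 = 0, i.e. -(u - 4)*(u - 3)*(u + 5) = 0, at u = -5, 3, 4.
On [-5, 3] the curve lies below the axis; ∫[-5,3] (-u**3 + 2*u**2 + 23*u - 60) du = -1280/3, giving area 1280/3.
On [3, 4] the curve lies above the axis; ∫[3,4] (-u**3 + 2*u**2 + 23*u - 60) du = 17/12, giving area 17/12.
Total area = 1280/3 + 17/12 = 5137/12.

5137/12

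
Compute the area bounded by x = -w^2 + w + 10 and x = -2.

Both boundary curves give x as a function of w, so integrate with respect to w. Setting them equal: -w^2 + w + 12 = 0, i.e. -(w - 4)*(w + 3) = 0, so they meet at w = -3, 4.
For w in [-3, 4], x = -w^2 + w + 10 is on the right; area = ∫[-3,4] (-w^2 + w + 12) dw = 343/6.

343/6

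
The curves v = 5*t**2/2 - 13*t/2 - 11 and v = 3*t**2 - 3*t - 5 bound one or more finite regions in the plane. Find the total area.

1/12

Set the curves equal: 5*t**2/2 - 13*t/2 - 11 = 3*t**2 - 3*t - 5, so -t**2/2 - 7*t/2 - 6 = 0, which factors as -(t + 3)*(t + 4)/2 = 0. The curves meet at t = -4, -3.
On [-4, -3], v = 5*t**2/2 - 13*t/2 - 11 is on top; that piece has area ∫[-4,-3] (-t**2/2 - 7*t/2 - 6) dt = 1/12.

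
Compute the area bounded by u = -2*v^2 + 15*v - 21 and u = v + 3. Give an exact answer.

Both boundary curves give u as a function of v, so integrate with respect to v. Setting them equal: -2*v^2 + 14*v - 24 = 0, i.e. -2*(v - 4)*(v - 3) = 0, so they meet at v = 3, 4.
For v in [3, 4], u = -2*v^2 + 15*v - 21 is on the right; area = ∫[3,4] (-2*v^2 + 14*v - 24) dv = 1/3.

1/3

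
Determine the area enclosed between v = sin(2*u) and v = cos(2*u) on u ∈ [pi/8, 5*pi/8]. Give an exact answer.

On [pi/8, 5*pi/8], (sin(2*u)) - (cos(2*u)) = sin(2*u) - cos(2*u) is ≥ 0 throughout, so the area is a single integral of |sin(2*u) - cos(2*u)|.
∫[pi/8,5*pi/8] (sin(2*u) - cos(2*u)) du = sqrt(2).

sqrt(2)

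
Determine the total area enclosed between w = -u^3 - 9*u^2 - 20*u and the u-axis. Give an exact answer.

131/4

The curve meets the u-axis where -u^3 - 9*u^2 - 20*u = 0, i.e. -u*(u + 4)*(u + 5) = 0, at u = -5, -4, 0.
On [-5, -4] the curve lies below the axis; ∫[-5,-4] (-u^3 - 9*u^2 - 20*u) du = -3/4, giving area 3/4.
On [-4, 0] the curve lies above the axis; ∫[-4,0] (-u^3 - 9*u^2 - 20*u) du = 32, giving area 32.
Total area = 3/4 + 32 = 131/4.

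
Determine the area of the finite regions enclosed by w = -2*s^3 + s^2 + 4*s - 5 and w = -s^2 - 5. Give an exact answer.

Set the curves equal: -2*s^3 + s^2 + 4*s - 5 = -s^2 - 5, so -2*s^3 + 2*s^2 + 4*s = 0, which factors as -2*s*(s - 2)*(s + 1) = 0. The curves meet at s = -1, 0, 2.
On [-1, 0], w = -s^2 - 5 is on top; that piece has area ∫[-1,0] (-(-2*s^3 + 2*s^2 + 4*s)) ds = 5/6.
On [0, 2], w = -2*s^3 + s^2 + 4*s - 5 is on top; that piece has area ∫[0,2] (-2*s^3 + 2*s^2 + 4*s) ds = 16/3.
Total enclosed area = 5/6 + 16/3 = 37/6.

37/6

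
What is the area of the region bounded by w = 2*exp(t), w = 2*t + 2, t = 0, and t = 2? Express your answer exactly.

On [0, 2], (2*exp(t)) - (2*t + 2) = -2*t + 2*exp(t) - 2 is ≥ 0 throughout, so the area is a single integral of |-2*t + 2*exp(t) - 2|.
∫[0,2] (-2*t + 2*exp(t) - 2) dt = -10 + 2*exp(2).

-10 + 2*exp(2)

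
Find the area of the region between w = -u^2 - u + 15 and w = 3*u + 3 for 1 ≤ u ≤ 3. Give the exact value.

8

The difference (-u^2 - u + 15) - (3*u + 3) = -u^2 - 4*u + 12 changes sign at u = 2 inside [1, 3], so split the integral there.
∫[1,2] (-u^2 - 4*u + 12) du = 11/3.
∫[2,3] (-u^2 - 4*u + 12) du = -13/3; the area of that piece is 13/3.
Total area = 11/3 + 13/3 = 8.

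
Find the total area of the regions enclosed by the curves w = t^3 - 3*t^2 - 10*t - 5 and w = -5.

Set the curves equal: t^3 - 3*t^2 - 10*t - 5 = -5, so t^3 - 3*t^2 - 10*t = 0, which factors as t*(t - 5)*(t + 2) = 0. The curves meet at t = -2, 0, 5.
On [-2, 0], w = t^3 - 3*t^2 - 10*t - 5 is on top; that piece has area ∫[-2,0] (t^3 - 3*t^2 - 10*t) dt = 8.
On [0, 5], w = -5 is on top; that piece has area ∫[0,5] (-(t^3 - 3*t^2 - 10*t)) dt = 375/4.
Total enclosed area = 8 + 375/4 = 407/4.

407/4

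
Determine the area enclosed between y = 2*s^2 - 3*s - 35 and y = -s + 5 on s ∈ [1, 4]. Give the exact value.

On [1, 4], (2*s^2 - 3*s - 35) - (-s + 5) = 2*s^2 - 2*s - 40 is ≤ 0 throughout, so the area is a single integral of |2*s^2 - 2*s - 40|.
∫[1,4] (2*s^2 - 2*s - 40) ds = -93; the area of that piece is 93.

93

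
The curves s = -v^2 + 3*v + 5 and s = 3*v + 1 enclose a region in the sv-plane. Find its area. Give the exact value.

32/3

Both boundary curves give s as a function of v, so integrate with respect to v. Setting them equal: -v^2 + 4 = 0, i.e. -(v - 2)*(v + 2) = 0, so they meet at v = -2, 2.
For v in [-2, 2], s = -v^2 + 3*v + 5 is on the right; area = ∫[-2,2] (-v^2 + 4) dv = 32/3.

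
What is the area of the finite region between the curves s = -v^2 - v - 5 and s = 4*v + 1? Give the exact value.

Both boundary curves give s as a function of v, so integrate with respect to v. Setting them equal: -v^2 - 5*v - 6 = 0, i.e. -(v + 2)*(v + 3) = 0, so they meet at v = -3, -2.
For v in [-3, -2], s = -v^2 - v - 5 is on the right; area = ∫[-3,-2] (-v^2 - 5*v - 6) dv = 1/6.

1/6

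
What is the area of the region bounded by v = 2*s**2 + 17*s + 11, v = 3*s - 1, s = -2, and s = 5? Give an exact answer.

The difference (2*s**2 + 17*s + 11) - (3*s - 1) = 2*s**2 + 14*s + 12 changes sign at s = -1 inside [-2, 5], so split the integral there.
∫[-2,-1] (2*s**2 + 14*s + 12) ds = -13/3; the area of that piece is 13/3.
∫[-1,5] (2*s**2 + 14*s + 12) ds = 324.
Total area = 13/3 + 324 = 985/3.

985/3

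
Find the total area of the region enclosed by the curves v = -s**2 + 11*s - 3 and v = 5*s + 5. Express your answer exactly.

Set the curves equal: -s**2 + 11*s - 3 = 5*s + 5, so -s**2 + 6*s - 8 = 0, which factors as -(s - 4)*(s - 2) = 0. The curves meet at s = 2, 4.
On [2, 4], v = -s**2 + 11*s - 3 is on top; that piece has area ∫[2,4] (-s**2 + 6*s - 8) ds = 4/3.

4/3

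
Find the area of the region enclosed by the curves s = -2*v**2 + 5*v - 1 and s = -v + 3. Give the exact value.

Both boundary curves give s as a function of v, so integrate with respect to v. Setting them equal: -2*v**2 + 6*v - 4 = 0, i.e. -2*(v - 2)*(v - 1) = 0, so they meet at v = 1, 2.
For v in [1, 2], s = -2*v**2 + 5*v - 1 is on the right; area = ∫[1,2] (-2*v**2 + 6*v - 4) dv = 1/3.

1/3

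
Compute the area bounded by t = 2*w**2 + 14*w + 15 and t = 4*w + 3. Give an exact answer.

1/3

Both boundary curves give t as a function of w, so integrate with respect to w. Setting them equal: 2*w**2 + 10*w + 12 = 0, i.e. 2*(w + 2)*(w + 3) = 0, so they meet at w = -3, -2.
For w in [-3, -2], t = 2*w**2 + 14*w + 15 is on the left; area = ∫[-3,-2] (-(2*w**2 + 10*w + 12)) dw = 1/3.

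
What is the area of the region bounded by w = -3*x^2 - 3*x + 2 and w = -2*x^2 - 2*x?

Set the curves equal: -3*x^2 - 3*x + 2 = -2*x^2 - 2*x, so -x^2 - x + 2 = 0, which factors as -(x - 1)*(x + 2) = 0. The curves meet at x = -2, 1.
On [-2, 1], w = -3*x^2 - 3*x + 2 is on top; that piece has area ∫[-2,1] (-x^2 - x + 2) dx = 9/2.

9/2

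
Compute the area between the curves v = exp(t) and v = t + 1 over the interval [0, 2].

On [0, 2], (exp(t)) - (t + 1) = -t + exp(t) - 1 is ≥ 0 throughout, so the area is a single integral of |-t + exp(t) - 1|.
∫[0,2] (-t + exp(t) - 1) dt = -5 + exp(2).

-5 + exp(2)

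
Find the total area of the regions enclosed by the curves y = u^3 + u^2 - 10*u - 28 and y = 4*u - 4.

Set the curves equal: u^3 + u^2 - 10*u - 28 = 4*u - 4, so u^3 + u^2 - 14*u - 24 = 0, which factors as (u - 4)*(u + 2)*(u + 3) = 0. The curves meet at u = -3, -2, 4.
On [-3, -2], y = u^3 + u^2 - 10*u - 28 is on top; that piece has area ∫[-3,-2] (u^3 + u^2 - 14*u - 24) du = 13/12.
On [-2, 4], y = 4*u - 4 is on top; that piece has area ∫[-2,4] (-(u^3 + u^2 - 14*u - 24)) du = 144.
Total enclosed area = 13/12 + 144 = 1741/12.

1741/12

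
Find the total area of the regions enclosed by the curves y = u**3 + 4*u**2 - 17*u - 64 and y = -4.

3901/12

Set the curves equal: u**3 + 4*u**2 - 17*u - 64 = -4, so u**3 + 4*u**2 - 17*u - 60 = 0, which factors as (u - 4)*(u + 3)*(u + 5) = 0. The curves meet at u = -5, -3, 4.
On [-5, -3], y = u**3 + 4*u**2 - 17*u - 64 is on top; that piece has area ∫[-5,-3] (u**3 + 4*u**2 - 17*u - 60) du = 32/3.
On [-3, 4], y = -4 is on top; that piece has area ∫[-3,4] (-(u**3 + 4*u**2 - 17*u - 60)) du = 3773/12.
Total enclosed area = 32/3 + 3773/12 = 3901/12.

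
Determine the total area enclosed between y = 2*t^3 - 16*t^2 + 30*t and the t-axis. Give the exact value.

253/6

The curve meets the t-axis where 2*t^3 - 16*t^2 + 30*t = 0, i.e. 2*t*(t - 5)*(t - 3) = 0, at t = 0, 3, 5.
On [0, 3] the curve lies above the axis; ∫[0,3] (2*t^3 - 16*t^2 + 30*t) dt = 63/2, giving area 63/2.
On [3, 5] the curve lies below the axis; ∫[3,5] (2*t^3 - 16*t^2 + 30*t) dt = -32/3, giving area 32/3.
Total area = 63/2 + 32/3 = 253/6.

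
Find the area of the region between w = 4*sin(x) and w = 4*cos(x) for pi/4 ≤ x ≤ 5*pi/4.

8*sqrt(2)

On [pi/4, 5*pi/4], (4*sin(x)) - (4*cos(x)) = 4*sin(x) - 4*cos(x) is ≥ 0 throughout, so the area is a single integral of |4*sin(x) - 4*cos(x)|.
∫[pi/4,5*pi/4] (4*sin(x) - 4*cos(x)) dx = 8*sqrt(2).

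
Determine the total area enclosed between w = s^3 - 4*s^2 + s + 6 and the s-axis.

The curve meets the s-axis where s^3 - 4*s^2 + s + 6 = 0, i.e. (s - 3)*(s - 2)*(s + 1) = 0, at s = -1, 2, 3.
On [-1, 2] the curve lies above the axis; ∫[-1,2] (s^3 - 4*s^2 + s + 6) ds = 45/4, giving area 45/4.
On [2, 3] the curve lies below the axis; ∫[2,3] (s^3 - 4*s^2 + s + 6) ds = -7/12, giving area 7/12.
Total area = 45/4 + 7/12 = 71/6.

71/6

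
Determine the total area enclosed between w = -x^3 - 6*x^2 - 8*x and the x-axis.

The curve meets the x-axis where -x^3 - 6*x^2 - 8*x = 0, i.e. -x*(x + 2)*(x + 4) = 0, at x = -4, -2, 0.
On [-4, -2] the curve lies below the axis; ∫[-4,-2] (-x^3 - 6*x^2 - 8*x) dx = -4, giving area 4.
On [-2, 0] the curve lies above the axis; ∫[-2,0] (-x^3 - 6*x^2 - 8*x) dx = 4, giving area 4.
Total area = 4 + 4 = 8.

8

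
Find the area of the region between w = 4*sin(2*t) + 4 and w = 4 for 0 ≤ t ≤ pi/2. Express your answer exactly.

On [0, pi/2], (4*sin(2*t) + 4) - (4) = 4*sin(2*t) is ≥ 0 throughout, so the area is a single integral of |4*sin(2*t)|.
∫[0,pi/2] (4*sin(2*t)) dt = 4.

4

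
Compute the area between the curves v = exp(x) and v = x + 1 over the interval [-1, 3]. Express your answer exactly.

On [-1, 3], (exp(x)) - (x + 1) = -x + exp(x) - 1 is ≥ 0 throughout, so the area is a single integral of |-x + exp(x) - 1|.
∫[-1,3] (-x + exp(x) - 1) dx = -8 - exp(-1) + exp(3).

-8 - exp(-1) + exp(3)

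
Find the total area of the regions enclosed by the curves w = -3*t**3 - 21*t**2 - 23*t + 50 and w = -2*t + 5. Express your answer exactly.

Set the curves equal: -3*t**3 - 21*t**2 - 23*t + 50 = -2*t + 5, so -3*t**3 - 21*t**2 - 21*t + 45 = 0, which factors as -3*(t - 1)*(t + 3)*(t + 5) = 0. The curves meet at t = -5, -3, 1.
On [-5, -3], w = -2*t + 5 is on top; that piece has area ∫[-5,-3] (-(-3*t**3 - 21*t**2 - 21*t + 45)) dt = 20.
On [-3, 1], w = -3*t**3 - 21*t**2 - 23*t + 50 is on top; that piece has area ∫[-3,1] (-3*t**3 - 21*t**2 - 21*t + 45) dt = 128.
Total enclosed area = 20 + 128 = 148.

148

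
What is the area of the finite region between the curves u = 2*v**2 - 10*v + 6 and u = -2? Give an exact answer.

9

Both boundary curves give u as a function of v, so integrate with respect to v. Setting them equal: 2*v**2 - 10*v + 8 = 0, i.e. 2*(v - 4)*(v - 1) = 0, so they meet at v = 1, 4.
For v in [1, 4], u = 2*v**2 - 10*v + 6 is on the left; area = ∫[1,4] (-(2*v**2 - 10*v + 8)) dv = 9.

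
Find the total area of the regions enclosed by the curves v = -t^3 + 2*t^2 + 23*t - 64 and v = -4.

Set the curves equal: -t^3 + 2*t^2 + 23*t - 64 = -4, so -t^3 + 2*t^2 + 23*t - 60 = 0, which factors as -(t - 4)*(t - 3)*(t + 5) = 0. The curves meet at t = -5, 3, 4.
On [-5, 3], v = -4 is on top; that piece has area ∫[-5,3] (-(-t^3 + 2*t^2 + 23*t - 60)) dt = 1280/3.
On [3, 4], v = -t^3 + 2*t^2 + 23*t - 64 is on top; that piece has area ∫[3,4] (-t^3 + 2*t^2 + 23*t - 60) dt = 17/12.
Total enclosed area = 1280/3 + 17/12 = 5137/12.

5137/12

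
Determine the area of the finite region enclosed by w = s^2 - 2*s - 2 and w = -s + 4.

125/6

Set the curves equal: s^2 - 2*s - 2 = -s + 4, so s^2 - s - 6 = 0, which factors as (s - 3)*(s + 2) = 0. The curves meet at s = -2, 3.
On [-2, 3], w = -s + 4 is on top; that piece has area ∫[-2,3] (-(s^2 - s - 6)) ds = 125/6.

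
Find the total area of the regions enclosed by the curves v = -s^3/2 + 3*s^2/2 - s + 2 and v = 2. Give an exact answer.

1/4

Set the curves equal: -s^3/2 + 3*s^2/2 - s + 2 = 2, so -s^3/2 + 3*s^2/2 - s = 0, which factors as -s*(s - 2)*(s - 1)/2 = 0. The curves meet at s = 0, 1, 2.
On [0, 1], v = 2 is on top; that piece has area ∫[0,1] (-(-s^3/2 + 3*s^2/2 - s)) ds = 1/8.
On [1, 2], v = -s^3/2 + 3*s^2/2 - s + 2 is on top; that piece has area ∫[1,2] (-s^3/2 + 3*s^2/2 - s) ds = 1/8.
Total enclosed area = 1/8 + 1/8 = 1/4.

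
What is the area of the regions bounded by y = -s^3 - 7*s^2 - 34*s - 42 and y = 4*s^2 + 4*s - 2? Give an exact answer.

Set the curves equal: -s^3 - 7*s^2 - 34*s - 42 = 4*s^2 + 4*s - 2, so -s^3 - 11*s^2 - 38*s - 40 = 0, which factors as -(s + 2)*(s + 4)*(s + 5) = 0. The curves meet at s = -5, -4, -2.
On [-5, -4], y = 4*s^2 + 4*s - 2 is on top; that piece has area ∫[-5,-4] (-(-s^3 - 11*s^2 - 38*s - 40)) ds = 5/12.
On [-4, -2], y = -s^3 - 7*s^2 - 34*s - 42 is on top; that piece has area ∫[-4,-2] (-s^3 - 11*s^2 - 38*s - 40) ds = 8/3.
Total enclosed area = 5/12 + 8/3 = 37/12.

37/12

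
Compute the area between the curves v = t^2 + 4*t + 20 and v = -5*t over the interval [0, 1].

149/6

On [0, 1], (t^2 + 4*t + 20) - (-5*t) = t^2 + 9*t + 20 is ≥ 0 throughout, so the area is a single integral of |t^2 + 9*t + 20|.
∫[0,1] (t^2 + 9*t + 20) dt = 149/6.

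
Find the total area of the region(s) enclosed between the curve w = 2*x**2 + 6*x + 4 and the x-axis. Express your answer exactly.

1/3

The curve meets the x-axis where 2*x**2 + 6*x + 4 = 0, i.e. 2*(x + 1)*(x + 2) = 0, at x = -2, -1.
On [-2, -1] the curve lies below the axis; ∫[-2,-1] (2*x**2 + 6*x + 4) dx = -1/3, giving area 1/3.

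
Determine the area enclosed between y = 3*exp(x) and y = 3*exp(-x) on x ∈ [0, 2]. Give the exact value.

-6 + 3*exp(-2) + 3*exp(2)

On [0, 2], (3*exp(x)) - (3*exp(-x)) = 3*exp(x) - 3*exp(-x) is ≥ 0 throughout, so the area is a single integral of |3*exp(x) - 3*exp(-x)|.
∫[0,2] (3*exp(x) - 3*exp(-x)) dx = -6 + 3*exp(-2) + 3*exp(2).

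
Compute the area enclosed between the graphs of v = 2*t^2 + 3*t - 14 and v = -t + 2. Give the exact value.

72

Set the curves equal: 2*t^2 + 3*t - 14 = -t + 2, so 2*t^2 + 4*t - 16 = 0, which factors as 2*(t - 2)*(t + 4) = 0. The curves meet at t = -4, 2.
On [-4, 2], v = -t + 2 is on top; that piece has area ∫[-4,2] (-(2*t^2 + 4*t - 16)) dt = 72.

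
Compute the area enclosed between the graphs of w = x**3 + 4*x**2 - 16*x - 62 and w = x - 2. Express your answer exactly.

Set the curves equal: x**3 + 4*x**2 - 16*x - 62 = x - 2, so x**3 + 4*x**2 - 17*x - 60 = 0, which factors as (x - 4)*(x + 3)*(x + 5) = 0. The curves meet at x = -5, -3, 4.
On [-5, -3], w = x**3 + 4*x**2 - 16*x - 62 is on top; that piece has area ∫[-5,-3] (x**3 + 4*x**2 - 17*x - 60) dx = 32/3.
On [-3, 4], w = x - 2 is on top; that piece has area ∫[-3,4] (-(x**3 + 4*x**2 - 17*x - 60)) dx = 3773/12.
Total enclosed area = 32/3 + 3773/12 = 3901/12.

3901/12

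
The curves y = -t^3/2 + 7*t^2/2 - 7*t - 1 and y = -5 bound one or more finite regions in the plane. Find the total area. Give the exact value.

Set the curves equal: -t^3/2 + 7*t^2/2 - 7*t - 1 = -5, so -t^3/2 + 7*t^2/2 - 7*t + 4 = 0, which factors as -(t - 4)*(t - 2)*(t - 1)/2 = 0. The curves meet at t = 1, 2, 4.
On [1, 2], y = -5 is on top; that piece has area ∫[1,2] (-(-t^3/2 + 7*t^2/2 - 7*t + 4)) dt = 5/24.
On [2, 4], y = -t^3/2 + 7*t^2/2 - 7*t - 1 is on top; that piece has area ∫[2,4] (-t^3/2 + 7*t^2/2 - 7*t + 4) dt = 4/3.
Total enclosed area = 5/24 + 4/3 = 37/24.

37/24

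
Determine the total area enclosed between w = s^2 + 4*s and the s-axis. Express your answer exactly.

The curve meets the s-axis where s^2 + 4*s = 0, i.e. s*(s + 4) = 0, at s = -4, 0.
On [-4, 0] the curve lies below the axis; ∫[-4,0] (s^2 + 4*s) ds = -32/3, giving area 32/3.

32/3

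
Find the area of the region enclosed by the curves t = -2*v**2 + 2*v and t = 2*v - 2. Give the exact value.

8/3

Both boundary curves give t as a function of v, so integrate with respect to v. Setting them equal: -2*v**2 + 2 = 0, i.e. -2*(v - 1)*(v + 1) = 0, so they meet at v = -1, 1.
For v in [-1, 1], t = -2*v**2 + 2*v is on the right; area = ∫[-1,1] (-2*v**2 + 2) dv = 8/3.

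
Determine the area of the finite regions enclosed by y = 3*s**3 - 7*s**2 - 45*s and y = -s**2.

Set the curves equal: 3*s**3 - 7*s**2 - 45*s = -s**2, so 3*s**3 - 6*s**2 - 45*s = 0, which factors as 3*s*(s - 5)*(s + 3) = 0. The curves meet at s = -3, 0, 5.
On [-3, 0], y = 3*s**3 - 7*s**2 - 45*s is on top; that piece has area ∫[-3,0] (3*s**3 - 6*s**2 - 45*s) ds = 351/4.
On [0, 5], y = -s**2 is on top; that piece has area ∫[0,5] (-(3*s**3 - 6*s**2 - 45*s)) ds = 1375/4.
Total enclosed area = 351/4 + 1375/4 = 863/2.

863/2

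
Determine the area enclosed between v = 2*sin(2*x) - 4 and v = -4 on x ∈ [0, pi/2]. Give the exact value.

On [0, pi/2], (2*sin(2*x) - 4) - (-4) = 2*sin(2*x) is ≥ 0 throughout, so the area is a single integral of |2*sin(2*x)|.
∫[0,pi/2] (2*sin(2*x)) dx = 2.

2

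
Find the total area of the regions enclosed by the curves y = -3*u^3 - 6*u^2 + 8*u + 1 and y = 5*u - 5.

Set the curves equal: -3*u^3 - 6*u^2 + 8*u + 1 = 5*u - 5, so -3*u^3 - 6*u^2 + 3*u + 6 = 0, which factors as -3*(u - 1)*(u + 1)*(u + 2) = 0. The curves meet at u = -2, -1, 1.
On [-2, -1], y = 5*u - 5 is on top; that piece has area ∫[-2,-1] (-(-3*u^3 - 6*u^2 + 3*u + 6)) du = 5/4.
On [-1, 1], y = -3*u^3 - 6*u^2 + 8*u + 1 is on top; that piece has area ∫[-1,1] (-3*u^3 - 6*u^2 + 3*u + 6) du = 8.
Total enclosed area = 5/4 + 8 = 37/4.

37/4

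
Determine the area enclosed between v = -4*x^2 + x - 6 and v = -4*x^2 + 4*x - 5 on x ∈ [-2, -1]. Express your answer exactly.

On [-2, -1], (-4*x^2 + x - 6) - (-4*x^2 + 4*x - 5) = -3*x - 1 is ≥ 0 throughout, so the area is a single integral of |-3*x - 1|.
∫[-2,-1] (-3*x - 1) dx = 7/2.

7/2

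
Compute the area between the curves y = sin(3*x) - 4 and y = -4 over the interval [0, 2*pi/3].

4/3

The difference (sin(3*x) - 4) - (-4) = sin(3*x) changes sign at x = pi/3 inside [0, 2*pi/3], so split the integral there.
∫[0,pi/3] (sin(3*x)) dx = 2/3.
∫[pi/3,2*pi/3] (sin(3*x)) dx = -2/3; the area of that piece is 2/3.
Total area = 2/3 + 2/3 = 4/3.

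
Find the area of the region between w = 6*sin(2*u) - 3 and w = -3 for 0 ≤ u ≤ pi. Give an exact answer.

12

The difference (6*sin(2*u) - 3) - (-3) = 6*sin(2*u) changes sign at u = pi/2 inside [0, pi], so split the integral there.
∫[0,pi/2] (6*sin(2*u)) du = 6.
∫[pi/2,pi] (6*sin(2*u)) du = -6; the area of that piece is 6.
Total area = 6 + 6 = 12.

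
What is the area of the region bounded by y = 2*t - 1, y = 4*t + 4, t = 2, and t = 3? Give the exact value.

On [2, 3], (2*t - 1) - (4*t + 4) = -2*t - 5 is ≤ 0 throughout, so the area is a single integral of |-2*t - 5|.
∫[2,3] (-2*t - 5) dt = -10; the area of that piece is 10.

10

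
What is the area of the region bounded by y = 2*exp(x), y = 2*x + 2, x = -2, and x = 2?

On [-2, 2], (2*exp(x)) - (2*x + 2) = -2*x + 2*exp(x) - 2 is ≥ 0 throughout, so the area is a single integral of |-2*x + 2*exp(x) - 2|.
∫[-2,2] (-2*x + 2*exp(x) - 2) dx = -8 - 2*exp(-2) + 2*exp(2).

-8 - 2*exp(-2) + 2*exp(2)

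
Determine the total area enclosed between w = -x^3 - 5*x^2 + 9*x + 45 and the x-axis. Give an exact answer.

568/3

The curve meets the x-axis where -x^3 - 5*x^2 + 9*x + 45 = 0, i.e. -(x - 3)*(x + 3)*(x + 5) = 0, at x = -5, -3, 3.
On [-5, -3] the curve lies below the axis; ∫[-5,-3] (-x^3 - 5*x^2 + 9*x + 45) dx = -28/3, giving area 28/3.
On [-3, 3] the curve lies above the axis; ∫[-3,3] (-x^3 - 5*x^2 + 9*x + 45) dx = 180, giving area 180.
Total area = 28/3 + 180 = 568/3.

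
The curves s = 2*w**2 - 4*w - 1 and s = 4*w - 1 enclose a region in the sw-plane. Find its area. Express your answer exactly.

Both boundary curves give s as a function of w, so integrate with respect to w. Setting them equal: 2*w**2 - 8*w = 0, i.e. 2*w*(w - 4) = 0, so they meet at w = 0, 4.
For w in [0, 4], s = 2*w**2 - 4*w - 1 is on the left; area = ∫[0,4] (-(2*w**2 - 8*w)) dw = 64/3.

64/3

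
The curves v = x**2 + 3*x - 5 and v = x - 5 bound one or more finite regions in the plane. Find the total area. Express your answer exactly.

Set the curves equal: x**2 + 3*x - 5 = x - 5, so x**2 + 2*x = 0, which factors as x*(x + 2) = 0. The curves meet at x = -2, 0.
On [-2, 0], v = x - 5 is on top; that piece has area ∫[-2,0] (-(x**2 + 2*x)) dx = 4/3.

4/3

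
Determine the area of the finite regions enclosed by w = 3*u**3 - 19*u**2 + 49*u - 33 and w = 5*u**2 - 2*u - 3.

71/2

Set the curves equal: 3*u**3 - 19*u**2 + 49*u - 33 = 5*u**2 - 2*u - 3, so 3*u**3 - 24*u**2 + 51*u - 30 = 0, which factors as 3*(u - 5)*(u - 2)*(u - 1) = 0. The curves meet at u = 1, 2, 5.
On [1, 2], w = 3*u**3 - 19*u**2 + 49*u - 33 is on top; that piece has area ∫[1,2] (3*u**3 - 24*u**2 + 51*u - 30) du = 7/4.
On [2, 5], w = 5*u**2 - 2*u - 3 is on top; that piece has area ∫[2,5] (-(3*u**3 - 24*u**2 + 51*u - 30)) du = 135/4.
Total enclosed area = 7/4 + 135/4 = 71/2.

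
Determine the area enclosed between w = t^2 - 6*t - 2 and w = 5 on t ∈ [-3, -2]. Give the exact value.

43/3

On [-3, -2], (t^2 - 6*t - 2) - (5) = t^2 - 6*t - 7 is ≥ 0 throughout, so the area is a single integral of |t^2 - 6*t - 7|.
∫[-3,-2] (t^2 - 6*t - 7) dt = 43/3.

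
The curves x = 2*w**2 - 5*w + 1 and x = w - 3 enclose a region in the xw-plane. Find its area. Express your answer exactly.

1/3

Both boundary curves give x as a function of w, so integrate with respect to w. Setting them equal: 2*w**2 - 6*w + 4 = 0, i.e. 2*(w - 2)*(w - 1) = 0, so they meet at w = 1, 2.
For w in [1, 2], x = 2*w**2 - 5*w + 1 is on the left; area = ∫[1,2] (-(2*w**2 - 6*w + 4)) dw = 1/3.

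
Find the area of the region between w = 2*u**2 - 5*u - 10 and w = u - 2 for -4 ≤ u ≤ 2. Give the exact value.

90

The difference (2*u**2 - 5*u - 10) - (u - 2) = 2*u**2 - 6*u - 8 changes sign at u = -1 inside [-4, 2], so split the integral there.
∫[-4,-1] (2*u**2 - 6*u - 8) du = 63.
∫[-1,2] (2*u**2 - 6*u - 8) du = -27; the area of that piece is 27.
Total area = 63 + 27 = 90.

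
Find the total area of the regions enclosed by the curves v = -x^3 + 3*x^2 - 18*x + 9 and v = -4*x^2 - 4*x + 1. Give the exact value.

Set the curves equal: -x^3 + 3*x^2 - 18*x + 9 = -4*x^2 - 4*x + 1, so -x^3 + 7*x^2 - 14*x + 8 = 0, which factors as -(x - 4)*(x - 2)*(x - 1) = 0. The curves meet at x = 1, 2, 4.
On [1, 2], v = -4*x^2 - 4*x + 1 is on top; that piece has area ∫[1,2] (-(-x^3 + 7*x^2 - 14*x + 8)) dx = 5/12.
On [2, 4], v = -x^3 + 3*x^2 - 18*x + 9 is on top; that piece has area ∫[2,4] (-x^3 + 7*x^2 - 14*x + 8) dx = 8/3.
Total enclosed area = 5/12 + 8/3 = 37/12.

37/12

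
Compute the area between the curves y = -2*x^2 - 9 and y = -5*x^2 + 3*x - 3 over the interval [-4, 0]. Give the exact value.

The difference (-2*x^2 - 9) - (-5*x^2 + 3*x - 3) = 3*x^2 - 3*x - 6 changes sign at x = -1 inside [-4, 0], so split the integral there.
∫[-4,-1] (3*x^2 - 3*x - 6) dx = 135/2.
∫[-1,0] (3*x^2 - 3*x - 6) dx = -7/2; the area of that piece is 7/2.
Total area = 135/2 + 7/2 = 71.

71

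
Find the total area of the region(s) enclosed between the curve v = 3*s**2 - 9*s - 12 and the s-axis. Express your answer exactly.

125/2

The curve meets the s-axis where 3*s**2 - 9*s - 12 = 0, i.e. 3*(s - 4)*(s + 1) = 0, at s = -1, 4.
On [-1, 4] the curve lies below the axis; ∫[-1,4] (3*s**2 - 9*s - 12) ds = -125/2, giving area 125/2.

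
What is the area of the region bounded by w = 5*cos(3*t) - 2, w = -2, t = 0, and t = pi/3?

10/3

The difference (5*cos(3*t) - 2) - (-2) = 5*cos(3*t) changes sign at t = pi/6 inside [0, pi/3], so split the integral there.
∫[0,pi/6] (5*cos(3*t)) dt = 5/3.
∫[pi/6,pi/3] (5*cos(3*t)) dt = -5/3; the area of that piece is 5/3.
Total area = 5/3 + 5/3 = 10/3.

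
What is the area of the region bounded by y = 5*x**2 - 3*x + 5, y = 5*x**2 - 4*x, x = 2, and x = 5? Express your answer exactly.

On [2, 5], (5*x**2 - 3*x + 5) - (5*x**2 - 4*x) = x + 5 is ≥ 0 throughout, so the area is a single integral of |x + 5|.
∫[2,5] (x + 5) dx = 51/2.

51/2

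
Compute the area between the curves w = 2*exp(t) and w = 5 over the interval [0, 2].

-18 - 10*log(2) + 2*exp(2) + 10*log(5)

The difference (2*exp(t)) - (5) = 2*exp(t) - 5 changes sign at t = log(5/2) inside [0, 2], so split the integral there.
∫[0,log(5/2)] (2*exp(t) - 5) dt = log(32/3125) + 3; the area of that piece is -3 + log(3125/32).
∫[log(5/2),2] (2*exp(t) - 5) dt = -15 - 5*log(2) + 5*log(5) + 2*exp(2).
Total area = (-3 + log(3125/32)) + (-15 - 5*log(2) + 5*log(5) + 2*exp(2)) = -18 - 10*log(2) + 2*exp(2) + 10*log(5).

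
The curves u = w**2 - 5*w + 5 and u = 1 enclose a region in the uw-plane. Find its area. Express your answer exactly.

9/2

Both boundary curves give u as a function of w, so integrate with respect to w. Setting them equal: w**2 - 5*w + 4 = 0, i.e. (w - 4)*(w - 1) = 0, so they meet at w = 1, 4.
For w in [1, 4], u = w**2 - 5*w + 5 is on the left; area = ∫[1,4] (-(w**2 - 5*w + 4)) dw = 9/2.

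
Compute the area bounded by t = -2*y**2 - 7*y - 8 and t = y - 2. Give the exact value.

Both boundary curves give t as a function of y, so integrate with respect to y. Setting them equal: -2*y**2 - 8*y - 6 = 0, i.e. -2*(y + 1)*(y + 3) = 0, so they meet at y = -3, -1.
For y in [-3, -1], t = -2*y**2 - 7*y - 8 is on the right; area = ∫[-3,-1] (-2*y**2 - 8*y - 6) dy = 8/3.

8/3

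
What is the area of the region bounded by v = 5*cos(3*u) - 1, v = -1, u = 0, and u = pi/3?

10/3

The difference (5*cos(3*u) - 1) - (-1) = 5*cos(3*u) changes sign at u = pi/6 inside [0, pi/3], so split the integral there.
∫[0,pi/6] (5*cos(3*u)) du = 5/3.
∫[pi/6,pi/3] (5*cos(3*u)) du = -5/3; the area of that piece is 5/3.
Total area = 5/3 + 5/3 = 10/3.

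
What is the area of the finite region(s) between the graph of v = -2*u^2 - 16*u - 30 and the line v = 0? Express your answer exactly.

The curve meets the u-axis where -2*u^2 - 16*u - 30 = 0, i.e. -2*(u + 3)*(u + 5) = 0, at u = -5, -3.
On [-5, -3] the curve lies above the axis; ∫[-5,-3] (-2*u^2 - 16*u - 30) du = 8/3, giving area 8/3.

8/3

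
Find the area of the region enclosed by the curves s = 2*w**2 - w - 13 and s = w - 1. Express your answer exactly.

125/3

Both boundary curves give s as a function of w, so integrate with respect to w. Setting them equal: 2*w**2 - 2*w - 12 = 0, i.e. 2*(w - 3)*(w + 2) = 0, so they meet at w = -2, 3.
For w in [-2, 3], s = 2*w**2 - w - 13 is on the left; area = ∫[-2,3] (-(2*w**2 - 2*w - 12)) dw = 125/3.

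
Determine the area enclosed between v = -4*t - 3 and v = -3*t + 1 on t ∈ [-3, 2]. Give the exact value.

On [-3, 2], (-4*t - 3) - (-3*t + 1) = -t - 4 is ≤ 0 throughout, so the area is a single integral of |-t - 4|.
∫[-3,2] (-t - 4) dt = -35/2; the area of that piece is 35/2.

35/2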